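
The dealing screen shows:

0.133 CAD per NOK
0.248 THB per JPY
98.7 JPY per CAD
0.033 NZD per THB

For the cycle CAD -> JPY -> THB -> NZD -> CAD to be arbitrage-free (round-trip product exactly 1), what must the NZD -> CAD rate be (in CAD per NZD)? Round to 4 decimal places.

Known legs of the cycle: 98.7 × 0.248 × 0.033 = 0.8077608
For no arbitrage the full-cycle product must be 1, so the missing rate is 1 / 0.8077608 ≈ 1.237990.

1.2380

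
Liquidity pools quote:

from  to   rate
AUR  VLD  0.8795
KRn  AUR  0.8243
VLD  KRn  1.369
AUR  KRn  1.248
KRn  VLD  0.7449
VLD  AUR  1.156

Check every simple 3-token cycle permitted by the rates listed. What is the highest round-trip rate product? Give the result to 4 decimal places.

VLD→AUR→KRn→VLD: 1.156 × 1.248 × 0.7449 = 1.07466
VLD→KRn→AUR→VLD: 1.369 × 0.8243 × 0.8795 = 0.99249
Maximum is VLD→AUR→KRn→VLD at 1.0747; arbitrage exists.

1.0747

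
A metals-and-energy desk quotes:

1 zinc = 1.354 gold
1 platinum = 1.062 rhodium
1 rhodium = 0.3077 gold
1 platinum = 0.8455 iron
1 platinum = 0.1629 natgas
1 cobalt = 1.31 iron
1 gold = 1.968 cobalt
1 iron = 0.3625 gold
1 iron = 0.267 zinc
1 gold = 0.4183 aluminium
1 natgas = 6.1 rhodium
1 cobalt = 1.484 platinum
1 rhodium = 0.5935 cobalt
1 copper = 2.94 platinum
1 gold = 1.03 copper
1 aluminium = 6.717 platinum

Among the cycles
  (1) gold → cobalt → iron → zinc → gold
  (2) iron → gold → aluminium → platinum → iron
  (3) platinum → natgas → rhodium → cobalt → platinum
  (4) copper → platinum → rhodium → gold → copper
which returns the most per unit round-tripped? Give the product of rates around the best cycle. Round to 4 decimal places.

0.9895

(1) 1.968 × 1.31 × 0.267 × 1.354 = 0.93202
(2) 0.3625 × 0.4183 × 6.717 × 0.8455 = 0.86116
(3) 0.1629 × 6.1 × 0.5935 × 1.484 = 0.87520
(4) 2.94 × 1.062 × 0.3077 × 1.03 = 0.98955
Highest is cycle (4) at 0.9895 (≤1, no arbitrage).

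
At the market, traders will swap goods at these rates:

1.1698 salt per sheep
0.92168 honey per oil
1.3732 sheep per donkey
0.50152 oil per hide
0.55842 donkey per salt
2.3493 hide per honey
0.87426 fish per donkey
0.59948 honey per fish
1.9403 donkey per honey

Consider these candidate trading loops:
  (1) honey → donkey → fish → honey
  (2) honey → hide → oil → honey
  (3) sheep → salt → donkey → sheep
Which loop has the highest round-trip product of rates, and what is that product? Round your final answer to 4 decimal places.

1.0859

(1) 1.9403 × 0.87426 × 0.59948 = 1.01691
(2) 2.3493 × 0.50152 × 0.92168 = 1.08594
(3) 1.1698 × 0.55842 × 1.3732 = 0.89703
Highest is cycle (2) at 1.0859 (>1, arbitrage).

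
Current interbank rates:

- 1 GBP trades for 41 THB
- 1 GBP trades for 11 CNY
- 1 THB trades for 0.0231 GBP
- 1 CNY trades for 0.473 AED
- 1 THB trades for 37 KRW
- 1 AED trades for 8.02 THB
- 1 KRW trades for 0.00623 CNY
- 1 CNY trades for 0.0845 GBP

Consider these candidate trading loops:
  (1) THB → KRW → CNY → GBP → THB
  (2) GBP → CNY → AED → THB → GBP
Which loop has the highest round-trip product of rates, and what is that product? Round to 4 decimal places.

(1) 37 × 0.00623 × 0.0845 × 41 = 0.79860
(2) 11 × 0.473 × 8.02 × 0.0231 = 0.96392
Highest is cycle (2) at 0.9639 (≤1, no arbitrage).

0.9639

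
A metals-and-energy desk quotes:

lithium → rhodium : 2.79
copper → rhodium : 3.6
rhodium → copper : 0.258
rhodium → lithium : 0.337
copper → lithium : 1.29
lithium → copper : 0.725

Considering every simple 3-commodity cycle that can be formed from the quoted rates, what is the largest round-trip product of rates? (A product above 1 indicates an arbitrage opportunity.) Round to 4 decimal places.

copper→lithium→rhodium→copper: 1.29 × 2.79 × 0.258 = 0.92857
copper→rhodium→lithium→copper: 3.6 × 0.337 × 0.725 = 0.87957
Maximum is copper→lithium→rhodium→copper at 0.9286; no arbitrage — every cycle loses value.

0.9286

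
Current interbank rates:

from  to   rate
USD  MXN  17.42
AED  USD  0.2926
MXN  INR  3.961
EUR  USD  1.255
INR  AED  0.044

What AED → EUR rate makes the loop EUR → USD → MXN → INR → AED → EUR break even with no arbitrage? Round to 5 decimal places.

0.26245

Known legs of the cycle: 1.255 × 17.42 × 3.961 × 0.044 = 3.8102142364
For no arbitrage the full-cycle product must be 1, so the missing rate is 1 / 3.8102142364 ≈ 0.2624524.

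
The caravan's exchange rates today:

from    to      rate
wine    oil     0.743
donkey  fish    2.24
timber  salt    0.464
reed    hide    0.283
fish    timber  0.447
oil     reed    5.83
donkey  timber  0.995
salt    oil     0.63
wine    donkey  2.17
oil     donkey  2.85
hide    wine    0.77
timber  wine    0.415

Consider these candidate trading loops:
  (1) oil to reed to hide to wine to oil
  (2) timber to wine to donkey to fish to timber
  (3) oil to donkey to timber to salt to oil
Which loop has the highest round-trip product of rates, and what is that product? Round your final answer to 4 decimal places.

0.9439

(1) 5.83 × 0.283 × 0.77 × 0.743 = 0.94392
(2) 0.415 × 2.17 × 2.24 × 0.447 = 0.90170
(3) 2.85 × 0.995 × 0.464 × 0.63 = 0.82895
Highest is cycle (1) at 0.9439 (≤1, no arbitrage).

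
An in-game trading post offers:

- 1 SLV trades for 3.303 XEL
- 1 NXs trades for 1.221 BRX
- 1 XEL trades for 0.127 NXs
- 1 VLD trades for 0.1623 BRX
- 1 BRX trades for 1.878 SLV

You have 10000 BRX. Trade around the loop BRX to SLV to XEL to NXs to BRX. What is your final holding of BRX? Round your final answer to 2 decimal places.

10000 BRX × 1.878 = 18780 SLV
18780 SLV × 3.303 = 62030.34 XEL
62030.34 XEL × 0.127 = 7877.85318 NXs
7877.85318 NXs × 1.221 = 9618.85873278 BRX

9618.86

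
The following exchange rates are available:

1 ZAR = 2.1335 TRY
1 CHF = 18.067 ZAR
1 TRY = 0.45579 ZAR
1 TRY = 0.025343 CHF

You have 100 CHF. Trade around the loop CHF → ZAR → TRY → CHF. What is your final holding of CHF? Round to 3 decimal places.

97.687

100 CHF × 18.067 = 1806.7 ZAR
1806.7 ZAR × 2.1335 = 3854.59445 TRY
3854.59445 TRY × 0.025343 = 97.68698714635 CHF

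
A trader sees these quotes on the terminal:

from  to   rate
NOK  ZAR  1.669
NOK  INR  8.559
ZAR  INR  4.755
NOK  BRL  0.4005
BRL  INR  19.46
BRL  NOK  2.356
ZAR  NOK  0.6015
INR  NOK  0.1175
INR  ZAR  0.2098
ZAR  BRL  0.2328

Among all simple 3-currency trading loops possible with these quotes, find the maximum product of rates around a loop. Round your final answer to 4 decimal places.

1.0801

ZAR→NOK→INR→ZAR: 0.6015 × 8.559 × 0.2098 = 1.08010
ZAR→BRL→INR→ZAR: 0.2328 × 19.46 × 0.2098 = 0.95045
ZAR→INR→NOK→ZAR: 4.755 × 0.1175 × 1.669 = 0.93249
INR→NOK→BRL→INR: 0.1175 × 0.4005 × 19.46 = 0.91576
ZAR→BRL→NOK→ZAR: 0.2328 × 2.356 × 1.669 = 0.91541
Maximum is ZAR→NOK→INR→ZAR at 1.0801; arbitrage exists.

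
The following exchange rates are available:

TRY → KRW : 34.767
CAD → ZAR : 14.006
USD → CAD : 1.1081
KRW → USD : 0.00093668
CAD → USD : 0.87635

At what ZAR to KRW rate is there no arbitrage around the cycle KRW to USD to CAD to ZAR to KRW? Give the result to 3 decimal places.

68.788

Known legs of the cycle: 0.00093668 × 1.1081 × 14.006 = 0.014537319122648
For no arbitrage the full-cycle product must be 1, so the missing rate is 1 / 0.014537319122648 ≈ 68.78847.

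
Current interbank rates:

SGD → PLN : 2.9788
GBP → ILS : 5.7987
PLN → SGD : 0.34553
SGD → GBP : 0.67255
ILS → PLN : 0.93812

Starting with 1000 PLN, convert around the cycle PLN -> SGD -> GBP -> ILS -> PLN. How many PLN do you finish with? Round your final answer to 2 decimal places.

1264.15

1000 PLN × 0.34553 = 345.53 SGD
345.53 SGD × 0.67255 = 232.3862015 GBP
232.3862015 GBP × 5.7987 = 1347.53786663805 ILS
1347.53786663805 ILS × 0.93812 = 1264.152223450487466 PLN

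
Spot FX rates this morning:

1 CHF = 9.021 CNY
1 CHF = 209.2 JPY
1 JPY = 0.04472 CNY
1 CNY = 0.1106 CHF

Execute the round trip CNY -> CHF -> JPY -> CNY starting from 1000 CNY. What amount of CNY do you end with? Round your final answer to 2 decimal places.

1000 CNY × 0.1106 = 110.6 CHF
110.6 CHF × 209.2 = 23137.52 JPY
23137.52 JPY × 0.04472 = 1034.7098944 CNY

1034.71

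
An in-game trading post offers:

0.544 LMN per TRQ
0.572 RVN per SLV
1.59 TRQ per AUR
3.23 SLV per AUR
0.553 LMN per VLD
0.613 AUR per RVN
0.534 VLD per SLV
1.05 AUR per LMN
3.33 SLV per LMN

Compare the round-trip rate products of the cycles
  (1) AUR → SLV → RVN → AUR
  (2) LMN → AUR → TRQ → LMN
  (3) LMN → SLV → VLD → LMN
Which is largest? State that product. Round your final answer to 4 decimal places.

1.1326

(1) 3.23 × 0.572 × 0.613 = 1.13255
(2) 1.05 × 1.59 × 0.544 = 0.90821
(3) 3.33 × 0.534 × 0.553 = 0.98336
Highest is cycle (1) at 1.1326 (>1, arbitrage).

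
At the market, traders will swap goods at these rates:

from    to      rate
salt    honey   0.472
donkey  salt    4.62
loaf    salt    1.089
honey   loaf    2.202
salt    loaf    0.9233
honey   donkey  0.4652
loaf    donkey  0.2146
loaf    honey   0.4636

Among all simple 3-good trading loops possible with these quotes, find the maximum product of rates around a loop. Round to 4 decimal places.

honey→loaf→salt→honey: 2.202 × 1.089 × 0.472 = 1.13185
honey→donkey→salt→honey: 0.4652 × 4.62 × 0.472 = 1.01443
donkey→salt→loaf→donkey: 4.62 × 0.9233 × 0.2146 = 0.91541
Maximum is honey→loaf→salt→honey at 1.1318; arbitrage exists.

1.1318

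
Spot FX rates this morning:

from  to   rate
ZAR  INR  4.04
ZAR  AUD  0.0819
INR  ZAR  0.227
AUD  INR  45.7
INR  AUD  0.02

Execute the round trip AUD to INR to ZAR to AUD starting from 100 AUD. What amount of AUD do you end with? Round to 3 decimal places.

100 AUD × 45.7 = 4570 INR
4570 INR × 0.227 = 1037.39 ZAR
1037.39 ZAR × 0.0819 = 84.962241 AUD

84.962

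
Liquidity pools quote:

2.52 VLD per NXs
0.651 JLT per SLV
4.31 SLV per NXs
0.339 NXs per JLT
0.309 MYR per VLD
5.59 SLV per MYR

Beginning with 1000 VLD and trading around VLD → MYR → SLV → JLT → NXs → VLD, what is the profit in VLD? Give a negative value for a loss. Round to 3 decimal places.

-39.380

1000 VLD × 0.309 = 309 MYR
309 MYR × 5.59 = 1727.31 SLV
1727.31 SLV × 0.651 = 1124.47881 JLT
1124.47881 JLT × 0.339 = 381.19831659 NXs
381.19831659 NXs × 2.52 = 960.6197578068 VLD
Net change: 960.6197578068 − 1000 = -39.3802421932 VLD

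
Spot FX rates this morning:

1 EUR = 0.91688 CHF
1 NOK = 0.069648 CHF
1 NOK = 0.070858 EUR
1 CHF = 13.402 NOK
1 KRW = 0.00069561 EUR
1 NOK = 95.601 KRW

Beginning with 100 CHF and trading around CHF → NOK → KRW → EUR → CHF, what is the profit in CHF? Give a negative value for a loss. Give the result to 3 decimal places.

-18.283

100 CHF × 13.402 = 1340.2 NOK
1340.2 NOK × 95.601 = 128124.4602 KRW
128124.4602 KRW × 0.00069561 = 89.124655759722 EUR
89.124655759722 EUR × 0.91688 = 81.71661437297390736 CHF
Net change: 81.71661437297390736 − 100 = -18.28338562702609264 CHF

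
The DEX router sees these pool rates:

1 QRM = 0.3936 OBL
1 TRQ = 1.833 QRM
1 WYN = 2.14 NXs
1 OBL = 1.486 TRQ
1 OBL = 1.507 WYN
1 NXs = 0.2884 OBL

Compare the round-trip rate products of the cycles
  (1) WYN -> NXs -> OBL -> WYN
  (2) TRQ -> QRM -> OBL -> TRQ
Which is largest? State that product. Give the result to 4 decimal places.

(1) 2.14 × 0.2884 × 1.507 = 0.93008
(2) 1.833 × 0.3936 × 1.486 = 1.07210
Highest is cycle (2) at 1.0721 (>1, arbitrage).

1.0721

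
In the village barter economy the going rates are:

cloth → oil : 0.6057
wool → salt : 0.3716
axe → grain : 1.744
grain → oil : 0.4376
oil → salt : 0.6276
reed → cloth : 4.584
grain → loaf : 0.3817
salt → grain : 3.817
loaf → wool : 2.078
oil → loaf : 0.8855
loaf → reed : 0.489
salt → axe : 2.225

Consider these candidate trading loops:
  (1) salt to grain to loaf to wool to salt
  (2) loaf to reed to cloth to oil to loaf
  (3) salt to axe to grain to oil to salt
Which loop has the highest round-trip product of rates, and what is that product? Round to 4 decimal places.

(1) 3.817 × 0.3817 × 2.078 × 0.3716 = 1.12503
(2) 0.489 × 4.584 × 0.6057 × 0.8855 = 1.20226
(3) 2.225 × 1.744 × 0.4376 × 0.6276 = 1.06570
Highest is cycle (2) at 1.2023 (>1, arbitrage).

1.2023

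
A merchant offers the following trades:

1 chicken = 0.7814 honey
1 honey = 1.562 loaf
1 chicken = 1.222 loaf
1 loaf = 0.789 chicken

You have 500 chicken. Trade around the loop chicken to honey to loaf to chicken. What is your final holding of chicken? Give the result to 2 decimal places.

500 chicken × 0.7814 = 390.7 honey
390.7 honey × 1.562 = 610.2734 loaf
610.2734 loaf × 0.789 = 481.5057126 chicken

481.51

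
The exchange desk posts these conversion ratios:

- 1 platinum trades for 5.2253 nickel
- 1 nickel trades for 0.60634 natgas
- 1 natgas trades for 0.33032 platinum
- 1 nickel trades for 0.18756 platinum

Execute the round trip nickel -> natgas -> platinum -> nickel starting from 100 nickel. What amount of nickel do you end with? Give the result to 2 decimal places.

104.66

100 nickel × 0.60634 = 60.634 natgas
60.634 natgas × 0.33032 = 20.02862288 platinum
20.02862288 platinum × 5.2253 = 104.655563134864 nickel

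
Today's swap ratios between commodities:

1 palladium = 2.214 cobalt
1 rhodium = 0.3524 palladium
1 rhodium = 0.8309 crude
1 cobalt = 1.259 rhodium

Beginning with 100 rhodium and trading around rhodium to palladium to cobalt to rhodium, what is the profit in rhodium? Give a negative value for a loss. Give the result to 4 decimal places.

100 rhodium × 0.3524 = 35.24 palladium
35.24 palladium × 2.214 = 78.02136 cobalt
78.02136 cobalt × 1.259 = 98.22889224 rhodium
Net change: 98.22889224 − 100 = -1.77110776 rhodium

-1.7711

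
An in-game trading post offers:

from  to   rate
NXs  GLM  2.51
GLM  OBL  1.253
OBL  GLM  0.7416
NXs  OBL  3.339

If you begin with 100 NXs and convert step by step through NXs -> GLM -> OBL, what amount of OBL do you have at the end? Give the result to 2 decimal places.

100 NXs × 2.51 = 251 GLM
251 GLM × 1.253 = 314.503 OBL

314.50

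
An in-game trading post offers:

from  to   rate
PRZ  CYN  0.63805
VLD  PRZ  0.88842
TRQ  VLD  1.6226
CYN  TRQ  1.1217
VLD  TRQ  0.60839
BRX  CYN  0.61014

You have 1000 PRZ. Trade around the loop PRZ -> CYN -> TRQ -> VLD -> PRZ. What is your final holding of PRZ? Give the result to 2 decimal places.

1031.72

1000 PRZ × 0.63805 = 638.05 CYN
638.05 CYN × 1.1217 = 715.700685 TRQ
715.700685 TRQ × 1.6226 = 1161.295931481 VLD
1161.295931481 VLD × 0.88842 = 1031.71853144635002 PRZ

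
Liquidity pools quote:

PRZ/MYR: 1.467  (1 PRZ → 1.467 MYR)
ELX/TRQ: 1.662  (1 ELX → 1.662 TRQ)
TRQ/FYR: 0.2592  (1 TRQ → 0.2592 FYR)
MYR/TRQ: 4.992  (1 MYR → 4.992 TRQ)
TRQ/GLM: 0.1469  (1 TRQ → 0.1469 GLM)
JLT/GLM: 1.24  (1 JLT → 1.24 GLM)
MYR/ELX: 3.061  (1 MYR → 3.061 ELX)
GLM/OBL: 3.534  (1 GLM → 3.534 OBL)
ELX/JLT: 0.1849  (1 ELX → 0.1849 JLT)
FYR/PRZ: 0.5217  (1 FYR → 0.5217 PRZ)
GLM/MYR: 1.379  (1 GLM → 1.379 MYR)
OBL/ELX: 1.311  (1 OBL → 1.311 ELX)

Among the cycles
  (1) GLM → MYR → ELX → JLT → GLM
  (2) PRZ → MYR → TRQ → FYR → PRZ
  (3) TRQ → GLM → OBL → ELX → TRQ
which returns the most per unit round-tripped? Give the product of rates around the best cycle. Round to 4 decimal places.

(1) 1.379 × 3.061 × 0.1849 × 1.24 = 0.96780
(2) 1.467 × 4.992 × 0.2592 × 0.5217 = 0.99029
(3) 0.1469 × 3.534 × 1.311 × 1.662 = 1.13115
Highest is cycle (3) at 1.1312 (>1, arbitrage).

1.1312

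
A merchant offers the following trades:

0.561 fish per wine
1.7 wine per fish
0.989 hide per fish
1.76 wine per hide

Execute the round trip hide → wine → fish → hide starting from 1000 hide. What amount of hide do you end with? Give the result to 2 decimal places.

1000 hide × 1.76 = 1760 wine
1760 wine × 0.561 = 987.36 fish
987.36 fish × 0.989 = 976.49904 hide

976.50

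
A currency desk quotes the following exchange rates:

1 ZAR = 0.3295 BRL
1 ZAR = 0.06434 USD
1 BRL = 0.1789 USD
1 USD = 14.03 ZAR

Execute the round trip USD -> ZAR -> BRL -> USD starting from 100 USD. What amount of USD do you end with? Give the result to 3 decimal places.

100 USD × 14.03 = 1403 ZAR
1403 ZAR × 0.3295 = 462.2885 BRL
462.2885 BRL × 0.1789 = 82.70341265 USD

82.703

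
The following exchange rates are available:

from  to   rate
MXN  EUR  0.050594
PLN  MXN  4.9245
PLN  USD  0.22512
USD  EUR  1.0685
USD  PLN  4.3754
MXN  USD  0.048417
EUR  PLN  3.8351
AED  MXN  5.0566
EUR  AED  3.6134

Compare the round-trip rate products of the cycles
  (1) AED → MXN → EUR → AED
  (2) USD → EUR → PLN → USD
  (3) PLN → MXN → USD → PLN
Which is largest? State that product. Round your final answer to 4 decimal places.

1.0432

(1) 5.0566 × 0.050594 × 3.6134 = 0.92443
(2) 1.0685 × 3.8351 × 0.22512 = 0.92250
(3) 4.9245 × 0.048417 × 4.3754 = 1.04322
Highest is cycle (3) at 1.0432 (>1, arbitrage).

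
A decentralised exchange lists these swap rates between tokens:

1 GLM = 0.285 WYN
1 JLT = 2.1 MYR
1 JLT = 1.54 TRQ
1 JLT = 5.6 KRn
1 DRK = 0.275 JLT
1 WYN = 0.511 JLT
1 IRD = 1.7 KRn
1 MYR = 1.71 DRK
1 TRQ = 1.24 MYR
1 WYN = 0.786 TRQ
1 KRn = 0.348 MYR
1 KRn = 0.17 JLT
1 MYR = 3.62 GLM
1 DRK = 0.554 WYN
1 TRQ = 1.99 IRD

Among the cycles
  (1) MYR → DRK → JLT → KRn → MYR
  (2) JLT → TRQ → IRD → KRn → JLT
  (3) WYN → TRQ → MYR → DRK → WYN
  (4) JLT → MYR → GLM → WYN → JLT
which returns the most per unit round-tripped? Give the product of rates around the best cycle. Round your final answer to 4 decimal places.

1.1071

(1) 1.71 × 0.275 × 5.6 × 0.348 = 0.91642
(2) 1.54 × 1.99 × 1.7 × 0.17 = 0.88567
(3) 0.786 × 1.24 × 1.71 × 0.554 = 0.92332
(4) 2.1 × 3.62 × 0.285 × 0.511 = 1.10712
Highest is cycle (4) at 1.1071 (>1, arbitrage).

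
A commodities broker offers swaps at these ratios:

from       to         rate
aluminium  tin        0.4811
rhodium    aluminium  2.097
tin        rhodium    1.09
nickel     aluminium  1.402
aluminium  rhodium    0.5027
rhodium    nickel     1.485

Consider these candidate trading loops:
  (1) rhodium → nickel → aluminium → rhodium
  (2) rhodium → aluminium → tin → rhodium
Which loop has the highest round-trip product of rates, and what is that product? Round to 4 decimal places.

1.0997

(1) 1.485 × 1.402 × 0.5027 = 1.04661
(2) 2.097 × 0.4811 × 1.09 = 1.09966
Highest is cycle (2) at 1.0997 (>1, arbitrage).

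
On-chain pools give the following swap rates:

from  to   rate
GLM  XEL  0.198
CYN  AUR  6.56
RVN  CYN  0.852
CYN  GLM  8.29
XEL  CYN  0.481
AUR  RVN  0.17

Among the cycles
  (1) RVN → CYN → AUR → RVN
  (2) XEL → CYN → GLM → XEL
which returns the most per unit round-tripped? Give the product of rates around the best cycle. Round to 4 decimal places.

0.9502

(1) 0.852 × 6.56 × 0.17 = 0.95015
(2) 0.481 × 8.29 × 0.198 = 0.78952
Highest is cycle (1) at 0.9502 (≤1, no arbitrage).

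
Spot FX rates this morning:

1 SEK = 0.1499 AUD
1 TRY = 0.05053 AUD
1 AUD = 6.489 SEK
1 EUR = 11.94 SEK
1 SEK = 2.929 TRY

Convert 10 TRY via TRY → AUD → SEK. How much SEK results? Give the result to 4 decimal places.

10 TRY × 0.05053 = 0.5053 AUD
0.5053 AUD × 6.489 = 3.2788917 SEK

3.2789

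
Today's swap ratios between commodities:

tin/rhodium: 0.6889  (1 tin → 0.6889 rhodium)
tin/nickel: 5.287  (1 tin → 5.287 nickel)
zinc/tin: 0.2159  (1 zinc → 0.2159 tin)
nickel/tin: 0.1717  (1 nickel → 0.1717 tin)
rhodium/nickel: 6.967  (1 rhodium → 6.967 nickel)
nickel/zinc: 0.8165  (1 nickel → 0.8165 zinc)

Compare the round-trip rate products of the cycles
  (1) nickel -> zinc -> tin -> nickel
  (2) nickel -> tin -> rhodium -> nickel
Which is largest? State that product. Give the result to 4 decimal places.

0.9320

(1) 0.8165 × 0.2159 × 5.287 = 0.93200
(2) 0.1717 × 0.6889 × 6.967 = 0.82409
Highest is cycle (1) at 0.9320 (≤1, no arbitrage).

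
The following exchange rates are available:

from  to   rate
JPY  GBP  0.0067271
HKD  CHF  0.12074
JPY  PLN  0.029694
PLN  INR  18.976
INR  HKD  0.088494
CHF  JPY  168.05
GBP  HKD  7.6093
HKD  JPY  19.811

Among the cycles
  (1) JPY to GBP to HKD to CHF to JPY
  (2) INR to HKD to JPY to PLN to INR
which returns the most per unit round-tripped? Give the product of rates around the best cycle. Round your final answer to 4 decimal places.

(1) 0.0067271 × 7.6093 × 0.12074 × 168.05 = 1.03863
(2) 0.088494 × 19.811 × 0.029694 × 18.976 = 0.98786
Highest is cycle (1) at 1.0386 (>1, arbitrage).

1.0386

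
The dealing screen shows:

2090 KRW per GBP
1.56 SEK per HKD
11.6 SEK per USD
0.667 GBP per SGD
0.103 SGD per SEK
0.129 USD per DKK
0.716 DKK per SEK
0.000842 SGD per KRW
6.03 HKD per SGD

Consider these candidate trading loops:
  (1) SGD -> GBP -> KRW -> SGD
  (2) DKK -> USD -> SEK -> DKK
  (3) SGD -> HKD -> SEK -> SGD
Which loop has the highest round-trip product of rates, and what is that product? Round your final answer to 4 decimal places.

(1) 0.667 × 2090 × 0.000842 = 1.17377
(2) 0.129 × 11.6 × 0.716 = 1.07142
(3) 6.03 × 1.56 × 0.103 = 0.96890
Highest is cycle (1) at 1.1738 (>1, arbitrage).

1.1738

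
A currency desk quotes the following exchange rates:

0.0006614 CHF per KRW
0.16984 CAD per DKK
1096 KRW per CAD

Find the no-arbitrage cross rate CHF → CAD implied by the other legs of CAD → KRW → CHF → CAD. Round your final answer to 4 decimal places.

1.3795

Known legs of the cycle: 1096 × 0.0006614 = 0.7248944
For no arbitrage the full-cycle product must be 1, so the missing rate is 1 / 0.7248944 ≈ 1.379511.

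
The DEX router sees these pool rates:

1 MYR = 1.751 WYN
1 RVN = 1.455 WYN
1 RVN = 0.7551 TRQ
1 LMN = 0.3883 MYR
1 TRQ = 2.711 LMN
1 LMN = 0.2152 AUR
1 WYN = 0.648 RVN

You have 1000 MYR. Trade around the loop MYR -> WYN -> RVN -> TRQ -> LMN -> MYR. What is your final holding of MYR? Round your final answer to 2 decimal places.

901.91

1000 MYR × 1.751 = 1751 WYN
1751 WYN × 0.648 = 1134.648 RVN
1134.648 RVN × 0.7551 = 856.7727048 TRQ
856.7727048 TRQ × 2.711 = 2322.7108027128 LMN
2322.7108027128 LMN × 0.3883 = 901.90860469338024 MYR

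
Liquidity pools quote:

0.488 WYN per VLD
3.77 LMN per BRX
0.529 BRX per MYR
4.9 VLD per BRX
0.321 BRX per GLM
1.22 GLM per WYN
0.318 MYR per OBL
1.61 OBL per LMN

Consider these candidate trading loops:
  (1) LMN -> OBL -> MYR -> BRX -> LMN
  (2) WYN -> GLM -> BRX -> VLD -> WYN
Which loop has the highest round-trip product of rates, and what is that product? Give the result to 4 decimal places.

(1) 1.61 × 0.318 × 0.529 × 3.77 = 1.02106
(2) 1.22 × 0.321 × 4.9 × 0.488 = 0.93644
Highest is cycle (1) at 1.0211 (>1, arbitrage).

1.0211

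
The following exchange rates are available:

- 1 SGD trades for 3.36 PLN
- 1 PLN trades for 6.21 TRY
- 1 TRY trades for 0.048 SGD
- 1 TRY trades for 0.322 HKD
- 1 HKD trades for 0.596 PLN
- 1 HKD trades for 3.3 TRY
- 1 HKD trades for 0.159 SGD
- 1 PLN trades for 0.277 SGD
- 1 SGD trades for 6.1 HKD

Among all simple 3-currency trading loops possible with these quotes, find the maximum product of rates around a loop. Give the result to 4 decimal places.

HKD→PLN→TRY→HKD: 0.596 × 6.21 × 0.322 = 1.19177
HKD→PLN→SGD→HKD: 0.596 × 0.277 × 6.1 = 1.00706
TRY→SGD→PLN→TRY: 0.048 × 3.36 × 6.21 = 1.00155
HKD→TRY→SGD→HKD: 3.3 × 0.048 × 6.1 = 0.96624
Maximum is HKD→PLN→TRY→HKD at 1.1918; arbitrage exists.

1.1918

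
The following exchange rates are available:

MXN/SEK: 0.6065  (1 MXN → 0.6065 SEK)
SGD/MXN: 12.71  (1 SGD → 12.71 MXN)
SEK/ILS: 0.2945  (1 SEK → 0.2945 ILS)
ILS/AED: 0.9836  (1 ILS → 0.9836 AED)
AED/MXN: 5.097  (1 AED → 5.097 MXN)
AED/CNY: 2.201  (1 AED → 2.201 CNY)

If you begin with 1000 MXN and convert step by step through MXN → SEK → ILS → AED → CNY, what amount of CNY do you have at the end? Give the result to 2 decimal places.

386.68

1000 MXN × 0.6065 = 606.5 SEK
606.5 SEK × 0.2945 = 178.61425 ILS
178.61425 ILS × 0.9836 = 175.6849763 AED
175.6849763 AED × 2.201 = 386.6826328363 CNY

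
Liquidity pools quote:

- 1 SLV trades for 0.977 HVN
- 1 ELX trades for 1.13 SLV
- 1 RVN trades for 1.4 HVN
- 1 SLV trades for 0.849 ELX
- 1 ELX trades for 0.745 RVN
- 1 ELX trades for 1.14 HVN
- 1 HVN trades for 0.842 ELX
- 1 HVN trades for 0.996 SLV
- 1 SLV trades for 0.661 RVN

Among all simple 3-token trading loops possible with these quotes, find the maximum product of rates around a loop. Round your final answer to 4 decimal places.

0.9640

ELX→HVN→SLV→ELX: 1.14 × 0.996 × 0.849 = 0.96399
ELX→SLV→HVN→ELX: 1.13 × 0.977 × 0.842 = 0.92958
RVN→HVN→SLV→RVN: 1.4 × 0.996 × 0.661 = 0.92170
ELX→RVN→HVN→ELX: 0.745 × 1.4 × 0.842 = 0.87821
Maximum is ELX→HVN→SLV→ELX at 0.9640; no arbitrage — every cycle loses value.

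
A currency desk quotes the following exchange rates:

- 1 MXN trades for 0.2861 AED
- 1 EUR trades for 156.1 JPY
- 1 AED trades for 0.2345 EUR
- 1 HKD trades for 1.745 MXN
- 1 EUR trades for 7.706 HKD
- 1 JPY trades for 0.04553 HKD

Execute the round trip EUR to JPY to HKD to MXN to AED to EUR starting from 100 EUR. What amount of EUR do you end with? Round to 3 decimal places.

83.206

100 EUR × 156.1 = 15610 JPY
15610 JPY × 0.04553 = 710.7233 HKD
710.7233 HKD × 1.745 = 1240.2121585 MXN
1240.2121585 MXN × 0.2861 = 354.82469854685 AED
354.82469854685 AED × 0.2345 = 83.206391809236325 EUR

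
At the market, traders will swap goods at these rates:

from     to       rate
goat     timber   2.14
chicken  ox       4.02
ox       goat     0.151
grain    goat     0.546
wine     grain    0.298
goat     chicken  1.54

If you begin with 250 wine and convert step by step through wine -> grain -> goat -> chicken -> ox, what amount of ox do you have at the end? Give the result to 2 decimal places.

250 wine × 0.298 = 74.5 grain
74.5 grain × 0.546 = 40.677 goat
40.677 goat × 1.54 = 62.64258 chicken
62.64258 chicken × 4.02 = 251.8231716 ox

251.82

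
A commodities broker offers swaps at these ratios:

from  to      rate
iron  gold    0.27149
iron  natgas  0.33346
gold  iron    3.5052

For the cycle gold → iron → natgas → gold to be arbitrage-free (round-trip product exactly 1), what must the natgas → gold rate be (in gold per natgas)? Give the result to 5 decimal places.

Known legs of the cycle: 3.5052 × 0.33346 = 1.168843992
For no arbitrage the full-cycle product must be 1, so the missing rate is 1 / 1.168843992 ≈ 0.8555462.

0.85555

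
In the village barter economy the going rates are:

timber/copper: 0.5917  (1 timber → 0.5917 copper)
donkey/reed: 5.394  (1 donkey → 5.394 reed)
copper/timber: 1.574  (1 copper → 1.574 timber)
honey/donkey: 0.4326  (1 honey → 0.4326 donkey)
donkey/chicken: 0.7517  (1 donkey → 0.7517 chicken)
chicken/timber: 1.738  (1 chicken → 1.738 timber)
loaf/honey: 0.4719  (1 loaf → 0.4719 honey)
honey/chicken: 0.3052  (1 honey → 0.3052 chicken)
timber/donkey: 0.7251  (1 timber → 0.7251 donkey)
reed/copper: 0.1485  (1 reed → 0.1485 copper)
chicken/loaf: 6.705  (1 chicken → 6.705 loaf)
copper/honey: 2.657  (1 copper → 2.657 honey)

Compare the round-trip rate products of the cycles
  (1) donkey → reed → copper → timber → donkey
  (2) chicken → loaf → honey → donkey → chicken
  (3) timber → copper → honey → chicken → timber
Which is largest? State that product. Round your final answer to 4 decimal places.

1.0289

(1) 5.394 × 0.1485 × 1.574 × 0.7251 = 0.91420
(2) 6.705 × 0.4719 × 0.4326 × 0.7517 = 1.02892
(3) 0.5917 × 2.657 × 0.3052 × 1.738 = 0.83393
Highest is cycle (2) at 1.0289 (>1, arbitrage).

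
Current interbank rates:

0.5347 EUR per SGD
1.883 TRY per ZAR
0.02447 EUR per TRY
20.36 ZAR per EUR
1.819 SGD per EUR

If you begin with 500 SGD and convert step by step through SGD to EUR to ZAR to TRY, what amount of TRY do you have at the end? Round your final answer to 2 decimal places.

500 SGD × 0.5347 = 267.35 EUR
267.35 EUR × 20.36 = 5443.246 ZAR
5443.246 ZAR × 1.883 = 10249.632218 TRY

10249.63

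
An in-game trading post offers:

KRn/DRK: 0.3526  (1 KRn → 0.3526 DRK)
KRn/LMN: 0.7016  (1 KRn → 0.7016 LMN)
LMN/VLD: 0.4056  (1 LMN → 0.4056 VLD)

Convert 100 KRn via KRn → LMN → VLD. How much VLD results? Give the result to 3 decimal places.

28.457

100 KRn × 0.7016 = 70.16 LMN
70.16 LMN × 0.4056 = 28.456896 VLD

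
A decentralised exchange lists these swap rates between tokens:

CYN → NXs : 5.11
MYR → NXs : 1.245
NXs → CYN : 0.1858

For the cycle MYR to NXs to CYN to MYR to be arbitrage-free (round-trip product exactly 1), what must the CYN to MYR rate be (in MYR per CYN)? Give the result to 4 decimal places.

Known legs of the cycle: 1.245 × 0.1858 = 0.231321
For no arbitrage the full-cycle product must be 1, so the missing rate is 1 / 0.231321 ≈ 4.322997.

4.3230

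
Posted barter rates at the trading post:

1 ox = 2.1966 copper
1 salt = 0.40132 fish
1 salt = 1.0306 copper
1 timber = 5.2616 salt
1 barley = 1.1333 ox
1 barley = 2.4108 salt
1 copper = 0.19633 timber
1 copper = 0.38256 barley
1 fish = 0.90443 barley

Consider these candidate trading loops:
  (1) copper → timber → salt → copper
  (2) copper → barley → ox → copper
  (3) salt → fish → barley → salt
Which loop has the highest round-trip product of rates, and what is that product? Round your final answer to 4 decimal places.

1.0646

(1) 0.19633 × 5.2616 × 1.0306 = 1.06462
(2) 0.38256 × 1.1333 × 2.1966 = 0.95235
(3) 0.40132 × 0.90443 × 2.4108 = 0.87504
Highest is cycle (1) at 1.0646 (>1, arbitrage).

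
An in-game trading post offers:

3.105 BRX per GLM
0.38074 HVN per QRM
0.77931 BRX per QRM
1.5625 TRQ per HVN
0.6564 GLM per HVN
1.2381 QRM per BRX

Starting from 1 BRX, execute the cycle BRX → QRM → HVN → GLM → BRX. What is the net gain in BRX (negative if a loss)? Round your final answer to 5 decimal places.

1 BRX × 1.2381 = 1.2381 QRM
1.2381 QRM × 0.38074 = 0.471394194 HVN
0.471394194 HVN × 0.6564 = 0.3094231489416 GLM
0.3094231489416 GLM × 3.105 = 0.960758877463668 BRX
Net change: 0.960758877463668 − 1 = -0.039241122536332 BRX

-0.03924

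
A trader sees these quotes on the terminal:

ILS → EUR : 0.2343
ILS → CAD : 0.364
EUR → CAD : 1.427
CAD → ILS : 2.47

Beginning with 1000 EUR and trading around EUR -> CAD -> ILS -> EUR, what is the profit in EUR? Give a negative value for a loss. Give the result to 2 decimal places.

-174.17

1000 EUR × 1.427 = 1427 CAD
1427 CAD × 2.47 = 3524.69 ILS
3524.69 ILS × 0.2343 = 825.834867 EUR
Net change: 825.834867 − 1000 = -174.165133 EUR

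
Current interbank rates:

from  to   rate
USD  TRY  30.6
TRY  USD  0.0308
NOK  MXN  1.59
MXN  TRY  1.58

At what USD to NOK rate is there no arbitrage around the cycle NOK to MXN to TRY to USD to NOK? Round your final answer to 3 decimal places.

Known legs of the cycle: 1.59 × 1.58 × 0.0308 = 0.07737576
For no arbitrage the full-cycle product must be 1, so the missing rate is 1 / 0.07737576 ≈ 12.92394.

12.924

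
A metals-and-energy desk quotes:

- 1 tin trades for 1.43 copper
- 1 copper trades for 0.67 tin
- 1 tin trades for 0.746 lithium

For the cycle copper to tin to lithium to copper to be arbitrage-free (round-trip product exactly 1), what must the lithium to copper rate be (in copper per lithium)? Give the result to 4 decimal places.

Known legs of the cycle: 0.67 × 0.746 = 0.49982
For no arbitrage the full-cycle product must be 1, so the missing rate is 1 / 0.49982 ≈ 2.000720.

2.0007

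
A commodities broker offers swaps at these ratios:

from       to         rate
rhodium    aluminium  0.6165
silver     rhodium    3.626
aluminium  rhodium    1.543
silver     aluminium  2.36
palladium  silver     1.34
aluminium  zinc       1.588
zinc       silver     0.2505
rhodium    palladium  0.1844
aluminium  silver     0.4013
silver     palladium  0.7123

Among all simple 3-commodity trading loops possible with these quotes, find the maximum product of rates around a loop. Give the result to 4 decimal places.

silver→aluminium→zinc→silver: 2.36 × 1.588 × 0.2505 = 0.93879
silver→rhodium→aluminium→silver: 3.626 × 0.6165 × 0.4013 = 0.89708
silver→rhodium→palladium→silver: 3.626 × 0.1844 × 1.34 = 0.89597
Maximum is silver→aluminium→zinc→silver at 0.9388; no arbitrage — every cycle loses value.

0.9388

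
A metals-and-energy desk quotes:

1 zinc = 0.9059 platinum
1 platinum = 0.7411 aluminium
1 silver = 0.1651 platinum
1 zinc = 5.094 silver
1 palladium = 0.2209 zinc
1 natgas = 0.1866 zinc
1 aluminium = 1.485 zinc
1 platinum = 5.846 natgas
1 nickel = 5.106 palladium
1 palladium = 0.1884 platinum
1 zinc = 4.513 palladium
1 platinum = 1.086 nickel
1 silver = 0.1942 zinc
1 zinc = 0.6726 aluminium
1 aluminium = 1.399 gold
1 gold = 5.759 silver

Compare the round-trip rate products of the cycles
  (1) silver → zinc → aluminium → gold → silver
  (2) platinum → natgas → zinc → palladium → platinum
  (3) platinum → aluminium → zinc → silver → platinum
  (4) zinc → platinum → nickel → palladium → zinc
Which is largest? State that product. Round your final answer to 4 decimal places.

(1) 0.1942 × 0.6726 × 1.399 × 5.759 = 1.05238
(2) 5.846 × 0.1866 × 4.513 × 0.1884 = 0.92751
(3) 0.7411 × 1.485 × 5.094 × 0.1651 = 0.92557
(4) 0.9059 × 1.086 × 5.106 × 0.2209 = 1.10965
Highest is cycle (4) at 1.1097 (>1, arbitrage).

1.1097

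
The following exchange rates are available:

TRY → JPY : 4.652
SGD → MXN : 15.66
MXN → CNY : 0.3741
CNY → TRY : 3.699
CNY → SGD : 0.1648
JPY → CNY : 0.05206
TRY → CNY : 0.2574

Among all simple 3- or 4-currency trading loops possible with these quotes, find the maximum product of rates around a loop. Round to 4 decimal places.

0.9655

CNY→SGD→MXN→CNY: 0.1648 × 15.66 × 0.3741 = 0.96547
CNY→TRY→JPY→CNY: 3.699 × 4.652 × 0.05206 = 0.89584
Maximum is CNY→SGD→MXN→CNY at 0.9655; no arbitrage — every cycle loses value.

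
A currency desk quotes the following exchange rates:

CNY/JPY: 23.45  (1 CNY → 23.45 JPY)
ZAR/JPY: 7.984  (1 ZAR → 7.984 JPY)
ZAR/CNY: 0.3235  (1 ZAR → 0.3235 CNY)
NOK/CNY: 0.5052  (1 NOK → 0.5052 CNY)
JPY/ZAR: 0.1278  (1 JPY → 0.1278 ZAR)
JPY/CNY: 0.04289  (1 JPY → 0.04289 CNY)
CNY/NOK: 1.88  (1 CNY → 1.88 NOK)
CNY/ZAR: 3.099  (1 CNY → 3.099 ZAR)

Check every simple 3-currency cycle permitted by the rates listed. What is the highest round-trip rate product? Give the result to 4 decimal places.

1.0612

CNY→ZAR→JPY→CNY: 3.099 × 7.984 × 0.04289 = 1.06120
CNY→JPY→ZAR→CNY: 23.45 × 0.1278 × 0.3235 = 0.96950
Maximum is CNY→ZAR→JPY→CNY at 1.0612; arbitrage exists.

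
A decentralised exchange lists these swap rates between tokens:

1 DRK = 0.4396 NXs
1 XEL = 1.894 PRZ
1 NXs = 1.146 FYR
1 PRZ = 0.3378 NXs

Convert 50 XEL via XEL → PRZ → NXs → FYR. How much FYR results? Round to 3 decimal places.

50 XEL × 1.894 = 94.7 PRZ
94.7 PRZ × 0.3378 = 31.98966 NXs
31.98966 NXs × 1.146 = 36.66015036 FYR

36.660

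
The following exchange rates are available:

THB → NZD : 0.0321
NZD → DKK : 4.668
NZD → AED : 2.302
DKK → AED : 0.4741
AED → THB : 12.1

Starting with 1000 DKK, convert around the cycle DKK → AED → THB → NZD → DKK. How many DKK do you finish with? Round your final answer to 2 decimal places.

859.59

1000 DKK × 0.4741 = 474.1 AED
474.1 AED × 12.1 = 5736.61 THB
5736.61 THB × 0.0321 = 184.145181 NZD
184.145181 NZD × 4.668 = 859.589704908 DKK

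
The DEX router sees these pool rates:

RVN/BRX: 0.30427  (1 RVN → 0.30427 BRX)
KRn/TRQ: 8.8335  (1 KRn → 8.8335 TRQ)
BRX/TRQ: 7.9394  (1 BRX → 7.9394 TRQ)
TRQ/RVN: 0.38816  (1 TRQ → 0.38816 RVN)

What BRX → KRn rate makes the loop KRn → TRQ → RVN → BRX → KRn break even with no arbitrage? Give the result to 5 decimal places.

0.95851

Known legs of the cycle: 8.8335 × 0.38816 × 0.30427 = 1.0432844325072
For no arbitrage the full-cycle product must be 1, so the missing rate is 1 / 1.0432844325072 ≈ 0.9585114.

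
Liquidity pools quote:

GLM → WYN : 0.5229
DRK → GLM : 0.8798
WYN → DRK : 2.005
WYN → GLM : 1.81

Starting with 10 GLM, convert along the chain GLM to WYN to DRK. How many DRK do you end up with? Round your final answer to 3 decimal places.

10.484

10 GLM × 0.5229 = 5.229 WYN
5.229 WYN × 2.005 = 10.484145 DRK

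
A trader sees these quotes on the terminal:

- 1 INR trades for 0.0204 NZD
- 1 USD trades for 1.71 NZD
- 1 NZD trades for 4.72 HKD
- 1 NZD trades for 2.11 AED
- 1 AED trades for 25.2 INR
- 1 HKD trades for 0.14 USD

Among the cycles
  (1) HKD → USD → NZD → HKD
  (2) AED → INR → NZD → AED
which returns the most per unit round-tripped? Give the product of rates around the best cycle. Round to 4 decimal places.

1.1300

(1) 0.14 × 1.71 × 4.72 = 1.12997
(2) 25.2 × 0.0204 × 2.11 = 1.08471
Highest is cycle (1) at 1.1300 (>1, arbitrage).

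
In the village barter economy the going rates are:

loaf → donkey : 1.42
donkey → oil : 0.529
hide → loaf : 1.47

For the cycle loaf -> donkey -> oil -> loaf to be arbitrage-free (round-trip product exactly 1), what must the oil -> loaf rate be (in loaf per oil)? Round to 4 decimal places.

1.3312

Known legs of the cycle: 1.42 × 0.529 = 0.75118
For no arbitrage the full-cycle product must be 1, so the missing rate is 1 / 0.75118 ≈ 1.331239.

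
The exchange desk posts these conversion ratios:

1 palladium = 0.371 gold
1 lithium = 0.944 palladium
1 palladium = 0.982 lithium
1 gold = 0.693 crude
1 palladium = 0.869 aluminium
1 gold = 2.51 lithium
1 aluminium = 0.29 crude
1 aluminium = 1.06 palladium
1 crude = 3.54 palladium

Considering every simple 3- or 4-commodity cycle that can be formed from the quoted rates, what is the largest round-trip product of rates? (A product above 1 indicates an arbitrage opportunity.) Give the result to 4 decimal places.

crude→palladium→gold→crude: 3.54 × 0.371 × 0.693 = 0.91014
crude→palladium→aluminium→crude: 3.54 × 0.869 × 0.29 = 0.89212
gold→lithium→palladium→gold: 2.51 × 0.944 × 0.371 = 0.87906
Maximum is crude→palladium→gold→crude at 0.9101; no arbitrage — every cycle loses value.

0.9101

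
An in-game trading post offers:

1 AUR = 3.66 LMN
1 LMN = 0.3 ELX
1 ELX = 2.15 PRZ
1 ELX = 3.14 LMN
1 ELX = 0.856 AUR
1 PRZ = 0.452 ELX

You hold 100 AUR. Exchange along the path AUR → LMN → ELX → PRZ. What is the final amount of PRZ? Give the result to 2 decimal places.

236.07

100 AUR × 3.66 = 366 LMN
366 LMN × 0.3 = 109.8 ELX
109.8 ELX × 2.15 = 236.07 PRZ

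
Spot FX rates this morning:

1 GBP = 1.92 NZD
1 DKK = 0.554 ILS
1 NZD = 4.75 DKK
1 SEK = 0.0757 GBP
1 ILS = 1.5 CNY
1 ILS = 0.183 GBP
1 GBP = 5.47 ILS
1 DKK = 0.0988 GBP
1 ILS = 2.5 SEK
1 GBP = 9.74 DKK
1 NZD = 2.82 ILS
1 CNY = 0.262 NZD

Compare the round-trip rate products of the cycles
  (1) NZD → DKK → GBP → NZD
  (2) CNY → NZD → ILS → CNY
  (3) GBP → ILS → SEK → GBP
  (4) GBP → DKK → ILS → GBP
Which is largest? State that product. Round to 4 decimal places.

1.1083

(1) 4.75 × 0.0988 × 1.92 = 0.90106
(2) 0.262 × 2.82 × 1.5 = 1.10826
(3) 5.47 × 2.5 × 0.0757 = 1.03520
(4) 9.74 × 0.554 × 0.183 = 0.98746
Highest is cycle (2) at 1.1083 (>1, arbitrage).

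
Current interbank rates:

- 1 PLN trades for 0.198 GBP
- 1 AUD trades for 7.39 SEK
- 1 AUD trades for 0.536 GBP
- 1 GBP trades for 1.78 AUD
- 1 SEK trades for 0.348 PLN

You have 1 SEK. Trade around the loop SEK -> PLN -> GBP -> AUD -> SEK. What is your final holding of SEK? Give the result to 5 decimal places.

0.90638

1 SEK × 0.348 = 0.348 PLN
0.348 PLN × 0.198 = 0.068904 GBP
0.068904 GBP × 1.78 = 0.12264912 AUD
0.12264912 AUD × 7.39 = 0.9063769968 SEK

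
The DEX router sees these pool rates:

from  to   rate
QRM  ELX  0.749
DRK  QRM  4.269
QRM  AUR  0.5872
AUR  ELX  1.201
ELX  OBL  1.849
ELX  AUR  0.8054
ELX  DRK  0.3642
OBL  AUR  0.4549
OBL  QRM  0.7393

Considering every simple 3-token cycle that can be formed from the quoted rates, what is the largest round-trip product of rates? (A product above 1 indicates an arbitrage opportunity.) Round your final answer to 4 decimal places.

DRK→QRM→ELX→DRK: 4.269 × 0.749 × 0.3642 = 1.16452
ELX→OBL→QRM→ELX: 1.849 × 0.7393 × 0.749 = 1.02386
ELX→OBL→AUR→ELX: 1.849 × 0.4549 × 1.201 = 1.01017
Maximum is DRK→QRM→ELX→DRK at 1.1645; arbitrage exists.

1.1645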